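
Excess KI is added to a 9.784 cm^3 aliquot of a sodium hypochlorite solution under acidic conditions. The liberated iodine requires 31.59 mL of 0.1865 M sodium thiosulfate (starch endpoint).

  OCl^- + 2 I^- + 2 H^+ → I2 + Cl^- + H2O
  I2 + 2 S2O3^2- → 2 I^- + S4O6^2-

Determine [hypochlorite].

n(S2O3^2-) = 0.03159 × 0.1865 = 5.892 × 10^-3 mol
n(I2) = n(S2O3^2-)/2 = 2.946 × 10^-3 mol
n(OCl^-) in the aliquot = 2.946 × 10^-3 mol (1:1 ratio)
[OCl^-] = 2.946 × 10^-3 / 0.009784 = 0.3011 mol/L

0.3011 M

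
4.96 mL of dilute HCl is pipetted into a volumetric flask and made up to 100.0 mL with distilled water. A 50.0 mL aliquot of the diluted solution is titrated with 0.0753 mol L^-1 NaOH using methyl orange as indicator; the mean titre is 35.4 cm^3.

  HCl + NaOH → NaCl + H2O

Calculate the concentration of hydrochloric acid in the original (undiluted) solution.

n(NaOH) = 0.0354 × 0.0753 = 2.67 × 10^-3 mol
n(HCl) in the aliquot = 2.67 × 10^-3 mol (1:1 ratio)
[HCl]_dilute = 2.67 × 10^-3 / 0.0500 = 0.0533 mol/L
Dilution factor = 100.0 / 4.96 = 20.16
[HCl]_stock = 0.0533 × 20.16 = 1.07 mol/L

1.07 mol/L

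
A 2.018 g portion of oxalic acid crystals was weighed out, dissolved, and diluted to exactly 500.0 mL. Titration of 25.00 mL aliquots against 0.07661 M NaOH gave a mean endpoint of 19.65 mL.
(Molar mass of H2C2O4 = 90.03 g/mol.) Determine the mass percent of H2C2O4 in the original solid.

H2C2O4 + 2 NaOH → Na2C2O4 + 2 H2O
n(NaOH) per titration = 0.01965 × 0.07661 = 1.505 × 10^-3 mol
From the 1:2 ratio, n(H2C2O4) in each aliquot = 1/2 × 1.505 × 10^-3 = 7.527 × 10^-4 mol
n(H2C2O4) in the whole flask = 7.527 × 10^-4 × 500.0/25.00 = 0.01505 mol
mass of H2C2O4 = 0.01505 × 90.03 = 1.355 g
% H2C2O4 = 1.355 / 2.018 × 100 = 67.16 %

67.16 %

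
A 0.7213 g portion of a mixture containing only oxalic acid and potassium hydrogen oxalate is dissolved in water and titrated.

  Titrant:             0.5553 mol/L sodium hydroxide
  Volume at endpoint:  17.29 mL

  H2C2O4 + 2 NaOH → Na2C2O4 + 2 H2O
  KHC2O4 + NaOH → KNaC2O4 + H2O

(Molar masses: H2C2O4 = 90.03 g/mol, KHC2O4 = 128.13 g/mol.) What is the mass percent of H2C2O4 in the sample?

n(NaOH) = 0.01729 × 0.5553 = 9.601 × 10^-3 mol
Let x = n(H2C2O4), y = n(KHC2O4).
Titrant: 2x + 1y = 9.601 × 10^-3;  mass: 90.03x + 128.13y = 0.7213
Solving, x = 3.061 × 10^-3 mol, y = 3.478 × 10^-3 mol
mass of H2C2O4 = 3.061 × 10^-3 × 90.03 = 0.2756 g
% H2C2O4 = 0.2756 / 0.7213 × 100 = 38.21 %

38.21 %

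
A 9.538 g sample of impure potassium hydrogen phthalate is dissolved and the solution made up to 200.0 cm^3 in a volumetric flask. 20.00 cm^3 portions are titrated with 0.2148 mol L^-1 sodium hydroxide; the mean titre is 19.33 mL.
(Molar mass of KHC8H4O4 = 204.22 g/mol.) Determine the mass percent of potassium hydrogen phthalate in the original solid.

88.90 %

KHC8H4O4 + NaOH → KNaC8H4O4 + H2O
n(NaOH) per titration = 0.01933 × 0.2148 = 4.152 × 10^-3 mol
n(KHC8H4O4) in each aliquot = 4.152 × 10^-3 mol (1:1 ratio)
n(KHC8H4O4) in the whole flask = 4.152 × 10^-3 × 200.0/20.00 = 0.04152 mol
mass of KHC8H4O4 = 0.04152 × 204.22 = 8.479 g
% KHC8H4O4 = 8.479 / 9.538 × 100 = 88.90 %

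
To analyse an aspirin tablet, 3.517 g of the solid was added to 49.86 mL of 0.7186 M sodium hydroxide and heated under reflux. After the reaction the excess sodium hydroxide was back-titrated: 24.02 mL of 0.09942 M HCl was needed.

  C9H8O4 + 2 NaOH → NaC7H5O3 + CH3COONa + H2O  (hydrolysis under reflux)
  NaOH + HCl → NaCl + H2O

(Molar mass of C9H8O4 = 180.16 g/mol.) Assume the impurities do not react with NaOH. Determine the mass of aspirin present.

3.012 g

n(NaOH) added = 0.04986 × 0.7186 = 0.03583 mol
n(HCl) used in back-titration = 0.02402 × 0.09942 = 2.388 × 10^-3 mol
n(NaOH) left over = 2.388 × 10^-3 mol (1:1 ratio)
n(NaOH) consumed by analyte = 0.03583 − 2.388 × 10^-3 = 0.03344 mol
From the 1:2 ratio, n(C9H8O4) = 1/2 × 0.03344 = 0.01672 mol
mass of C9H8O4 = 0.01672 × 180.16 = 3.012 g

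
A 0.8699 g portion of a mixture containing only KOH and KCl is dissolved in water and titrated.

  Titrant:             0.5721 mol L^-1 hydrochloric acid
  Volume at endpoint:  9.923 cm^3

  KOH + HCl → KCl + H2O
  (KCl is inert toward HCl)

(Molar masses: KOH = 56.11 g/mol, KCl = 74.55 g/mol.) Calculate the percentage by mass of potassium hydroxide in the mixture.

36.62 %

n(HCl) = 0.009923 × 0.5721 = 5.677 × 10^-3 mol
Let x = n(KOH), y = n(KCl).
Titrant: 1x = 5.677 × 10^-3;  mass: 56.11x + 74.55y = 0.8699
Solving, x = 5.677 × 10^-3 mol, y = 7.396 × 10^-3 mol
mass of KOH = 5.677 × 10^-3 × 56.11 = 0.3185 g
% KOH = 0.3185 / 0.8699 × 100 = 36.62 %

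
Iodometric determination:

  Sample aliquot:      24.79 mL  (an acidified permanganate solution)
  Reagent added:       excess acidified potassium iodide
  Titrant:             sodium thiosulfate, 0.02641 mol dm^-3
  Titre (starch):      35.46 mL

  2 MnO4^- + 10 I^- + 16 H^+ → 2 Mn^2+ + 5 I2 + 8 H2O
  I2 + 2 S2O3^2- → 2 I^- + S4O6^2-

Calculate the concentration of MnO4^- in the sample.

0.007555 mol/L

n(S2O3^2-) = 0.03546 × 0.02641 = 9.365 × 10^-4 mol
n(I2) = n(S2O3^2-)/2 = 4.682 × 10^-4 mol
From the 2:5 ratio, n(MnO4^-) in the aliquot = 2/5 × 4.682 × 10^-4 = 1.873 × 10^-4 mol
[MnO4^-] = 1.873 × 10^-4 / 0.02479 = 0.007555 mol/L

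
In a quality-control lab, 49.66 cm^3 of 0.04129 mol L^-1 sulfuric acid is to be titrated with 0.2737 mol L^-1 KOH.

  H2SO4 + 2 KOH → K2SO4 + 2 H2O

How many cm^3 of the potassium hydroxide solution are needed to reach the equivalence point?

n(H2SO4) = 0.04966 L × 0.04129 mol/L = 2.050 × 10^-3 mol
From the 2:1 stoichiometry, n(KOH) = 2/1 × 2.050 × 10^-3 = 4.101 × 10^-3 mol
V(KOH) = 4.101 × 10^-3 mol / 0.2737 mol/L = 0.01498 L = 14.98 mL

14.98 mL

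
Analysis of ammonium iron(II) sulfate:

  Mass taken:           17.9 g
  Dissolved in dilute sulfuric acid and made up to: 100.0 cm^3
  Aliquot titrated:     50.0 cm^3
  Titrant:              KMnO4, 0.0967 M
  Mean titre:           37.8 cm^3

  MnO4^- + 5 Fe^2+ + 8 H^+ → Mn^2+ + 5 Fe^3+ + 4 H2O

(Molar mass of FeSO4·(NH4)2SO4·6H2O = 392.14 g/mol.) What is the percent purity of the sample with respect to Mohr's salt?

80.1 %

n(KMnO4) per titration = 0.0378 × 0.0967 = 3.66 × 10^-3 mol
From the 5:1 ratio, n(FeSO4·(NH4)2SO4·6H2O) in each aliquot = 5/1 × 3.66 × 10^-3 = 0.0183 mol
n(FeSO4·(NH4)2SO4·6H2O) in the whole flask = 0.0183 × 100.0/50.0 = 0.0366 mol
mass of FeSO4·(NH4)2SO4·6H2O = 0.0366 × 392.14 = 14.3 g
% FeSO4·(NH4)2SO4·6H2O = 14.3 / 17.9 × 100 = 80.1 %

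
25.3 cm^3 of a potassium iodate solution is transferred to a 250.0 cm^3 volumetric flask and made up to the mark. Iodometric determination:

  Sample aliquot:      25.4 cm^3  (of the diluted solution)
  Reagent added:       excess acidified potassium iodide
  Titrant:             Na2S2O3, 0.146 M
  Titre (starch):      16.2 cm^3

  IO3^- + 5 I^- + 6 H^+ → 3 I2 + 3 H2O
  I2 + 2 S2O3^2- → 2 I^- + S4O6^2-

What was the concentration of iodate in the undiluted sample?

0.153 M

n(S2O3^2-) = 0.0162 × 0.146 = 2.37 × 10^-3 mol
n(I2) = n(S2O3^2-)/2 = 1.18 × 10^-3 mol
From the 1:3 ratio, n(IO3^-) in the aliquot = 1/3 × 1.18 × 10^-3 = 3.94 × 10^-4 mol
[IO3^-]_dilute = 3.94 × 10^-4 / 0.0254 = 0.0155 mol/L
[IO3^-]_original = 0.0155 × 250.0/25.3 = 0.153 mol/L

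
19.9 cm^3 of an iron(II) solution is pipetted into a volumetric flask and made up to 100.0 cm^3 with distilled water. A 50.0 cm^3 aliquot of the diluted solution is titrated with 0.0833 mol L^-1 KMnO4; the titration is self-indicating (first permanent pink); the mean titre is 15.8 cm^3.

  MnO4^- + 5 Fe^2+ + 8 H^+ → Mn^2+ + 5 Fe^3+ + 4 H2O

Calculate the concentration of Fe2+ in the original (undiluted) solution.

0.661 mol/L

n(KMnO4) = 0.0158 × 0.0833 = 1.32 × 10^-3 mol
From the 5:1 ratio, n(Fe2+) in the aliquot = 5/1 × 1.32 × 10^-3 = 6.58 × 10^-3 mol
[Fe2+]_dilute = 6.58 × 10^-3 / 0.0500 = 0.132 mol/L
Dilution factor = 100.0 / 19.9 = 5.025
[Fe2+]_stock = 0.132 × 5.025 = 0.661 mol/L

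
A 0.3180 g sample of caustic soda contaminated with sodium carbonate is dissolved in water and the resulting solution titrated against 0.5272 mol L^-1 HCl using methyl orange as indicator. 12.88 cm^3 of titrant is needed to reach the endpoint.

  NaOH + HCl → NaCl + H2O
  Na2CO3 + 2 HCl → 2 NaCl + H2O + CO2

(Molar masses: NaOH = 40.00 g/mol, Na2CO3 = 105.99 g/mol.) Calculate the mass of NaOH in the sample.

0.1288 g

n(HCl) = 0.01288 × 0.5272 = 6.790 × 10^-3 mol
Let x = n(NaOH), y = n(Na2CO3).
Titrant: 1x + 2y = 6.790 × 10^-3;  mass: 40.00x + 105.99y = 0.3180
Solving, x = 3.221 × 10^-3 mol, y = 1.785 × 10^-3 mol
mass of NaOH = 3.221 × 10^-3 × 40.00 = 0.1288 g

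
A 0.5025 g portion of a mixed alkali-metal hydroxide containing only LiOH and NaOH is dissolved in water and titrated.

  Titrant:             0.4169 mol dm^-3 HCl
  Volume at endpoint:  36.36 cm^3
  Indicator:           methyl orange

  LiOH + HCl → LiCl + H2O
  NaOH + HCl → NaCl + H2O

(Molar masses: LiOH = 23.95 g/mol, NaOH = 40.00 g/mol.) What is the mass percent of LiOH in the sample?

n(HCl) = 0.03636 × 0.4169 = 0.01516 mol
Let x = n(LiOH), y = n(NaOH).
Titrant: 1x + 1y = 0.01516;  mass: 23.95x + 40.00y = 0.5025
Solving, x = 6.470 × 10^-3 mol, y = 8.689 × 10^-3 mol
mass of LiOH = 6.470 × 10^-3 × 23.95 = 0.1550 g
% LiOH = 0.1550 / 0.5025 × 100 = 30.84 %

30.84 %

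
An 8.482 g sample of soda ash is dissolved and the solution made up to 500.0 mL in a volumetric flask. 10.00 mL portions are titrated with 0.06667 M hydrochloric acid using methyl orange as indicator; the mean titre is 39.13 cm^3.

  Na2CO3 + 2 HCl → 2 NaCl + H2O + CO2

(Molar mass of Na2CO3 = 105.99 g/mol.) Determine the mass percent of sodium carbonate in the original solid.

n(HCl) per titration = 0.03913 × 0.06667 = 2.609 × 10^-3 mol
From the 1:2 ratio, n(Na2CO3) in each aliquot = 1/2 × 2.609 × 10^-3 = 1.304 × 10^-3 mol
n(Na2CO3) in the whole flask = 1.304 × 10^-3 × 500.0/10.00 = 0.06522 mol
mass of Na2CO3 = 0.06522 × 105.99 = 6.913 g
% Na2CO3 = 6.913 / 8.482 × 100 = 81.50 %

81.50 %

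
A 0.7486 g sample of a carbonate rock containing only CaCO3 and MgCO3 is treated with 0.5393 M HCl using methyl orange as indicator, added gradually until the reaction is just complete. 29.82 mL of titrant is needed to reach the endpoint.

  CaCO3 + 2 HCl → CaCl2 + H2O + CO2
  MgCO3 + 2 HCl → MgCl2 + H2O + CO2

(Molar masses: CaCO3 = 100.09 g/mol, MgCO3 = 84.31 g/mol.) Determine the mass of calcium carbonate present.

0.4482 g

n(HCl) = 0.02982 × 0.5393 = 0.01608 mol
Let x = n(CaCO3), y = n(MgCO3).
Titrant: 2x + 2y = 0.01608;  mass: 100.09x + 84.31y = 0.7486
Solving, x = 4.478 × 10^-3 mol, y = 3.563 × 10^-3 mol
mass of CaCO3 = 4.478 × 10^-3 × 100.09 = 0.4482 g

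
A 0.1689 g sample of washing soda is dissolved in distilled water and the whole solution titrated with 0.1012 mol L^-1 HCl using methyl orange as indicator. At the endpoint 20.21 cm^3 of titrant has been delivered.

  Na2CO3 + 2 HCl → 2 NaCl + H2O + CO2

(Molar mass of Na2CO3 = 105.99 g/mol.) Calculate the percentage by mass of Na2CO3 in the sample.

64.17 %

n(HCl) = 0.02021 L × 0.1012 mol/L = 2.045 × 10^-3 mol
From the 1:2 ratio, n(Na2CO3) = 1/2 × 2.045 × 10^-3 = 1.023 × 10^-3 mol
mass of Na2CO3 = 1.023 × 10^-3 × 105.99 g/mol = 0.1084 g
% Na2CO3 = 0.1084 / 0.1689 × 100 = 64.17 %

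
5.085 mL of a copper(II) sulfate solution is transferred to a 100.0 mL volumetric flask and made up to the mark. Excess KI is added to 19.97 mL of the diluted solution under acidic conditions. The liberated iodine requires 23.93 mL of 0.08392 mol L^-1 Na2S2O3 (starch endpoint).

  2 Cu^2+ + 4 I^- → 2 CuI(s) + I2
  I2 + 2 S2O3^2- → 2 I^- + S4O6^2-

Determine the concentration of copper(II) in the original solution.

1.978 mol/L

n(S2O3^2-) = 0.02393 × 0.08392 = 2.008 × 10^-3 mol
n(I2) = n(S2O3^2-)/2 = 1.004 × 10^-3 mol
From the 2:1 ratio, n(Cu2+) in the aliquot = 2/1 × 1.004 × 10^-3 = 2.008 × 10^-3 mol
[Cu2+]_dilute = 2.008 × 10^-3 / 0.01997 = 0.1006 mol/L
[Cu2+]_original = 0.1006 × 100.0/5.085 = 1.978 mol/L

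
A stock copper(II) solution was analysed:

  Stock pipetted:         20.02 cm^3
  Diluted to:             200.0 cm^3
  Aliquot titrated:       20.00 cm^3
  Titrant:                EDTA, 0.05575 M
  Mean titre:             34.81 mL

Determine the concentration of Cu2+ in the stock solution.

0.9694 M

Cu^2+ + EDTA^4- → [Cu(EDTA)]^2-
n(EDTA) = 0.03481 × 0.05575 = 1.941 × 10^-3 mol
n(Cu2+) in the aliquot = 1.941 × 10^-3 mol (1:1 ratio)
[Cu2+]_dilute = 1.941 × 10^-3 / 0.02000 = 0.09703 mol/L
Dilution factor = 200.0 / 20.02 = 9.990
[Cu2+]_stock = 0.09703 × 9.990 = 0.9694 mol/L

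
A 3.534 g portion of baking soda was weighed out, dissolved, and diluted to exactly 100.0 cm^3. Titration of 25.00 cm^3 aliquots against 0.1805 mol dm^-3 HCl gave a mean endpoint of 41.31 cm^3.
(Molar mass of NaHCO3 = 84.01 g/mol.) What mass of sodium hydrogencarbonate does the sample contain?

NaHCO3 + HCl → NaCl + H2O + CO2
n(HCl) per titration = 0.04131 × 0.1805 = 7.456 × 10^-3 mol
n(NaHCO3) in each aliquot = 7.456 × 10^-3 mol (1:1 ratio)
n(NaHCO3) in the whole flask = 7.456 × 10^-3 × 100.0/25.00 = 0.02983 mol
mass of NaHCO3 = 0.02983 × 84.01 = 2.506 g

2.506 g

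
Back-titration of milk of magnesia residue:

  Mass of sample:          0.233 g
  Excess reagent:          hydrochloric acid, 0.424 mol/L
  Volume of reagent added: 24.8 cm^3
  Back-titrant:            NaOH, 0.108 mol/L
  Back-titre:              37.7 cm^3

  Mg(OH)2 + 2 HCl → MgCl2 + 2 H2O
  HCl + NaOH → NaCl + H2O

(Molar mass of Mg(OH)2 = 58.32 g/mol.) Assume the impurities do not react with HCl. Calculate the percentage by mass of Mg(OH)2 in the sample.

n(HCl) added = 0.0248 × 0.424 = 0.0105 mol
n(NaOH) used in back-titration = 0.0377 × 0.108 = 4.07 × 10^-3 mol
n(HCl) left over = 4.07 × 10^-3 mol (1:1 ratio)
n(HCl) consumed by analyte = 0.0105 − 4.07 × 10^-3 = 6.44 × 10^-3 mol
From the 1:2 ratio, n(Mg(OH)2) = 1/2 × 6.44 × 10^-3 = 3.22 × 10^-3 mol
mass of Mg(OH)2 = 3.22 × 10^-3 × 58.32 = 0.188 g
% Mg(OH)2 = 0.188 / 0.233 × 100 = 80.6 %

80.6 %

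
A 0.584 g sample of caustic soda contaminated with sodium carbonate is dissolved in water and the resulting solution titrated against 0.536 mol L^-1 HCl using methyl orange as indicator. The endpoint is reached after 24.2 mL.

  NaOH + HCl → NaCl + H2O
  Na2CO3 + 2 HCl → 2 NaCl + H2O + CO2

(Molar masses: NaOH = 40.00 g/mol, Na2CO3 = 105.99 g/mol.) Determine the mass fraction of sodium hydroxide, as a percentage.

n(HCl) = 0.0242 × 0.536 = 0.0130 mol
Let x = n(NaOH), y = n(Na2CO3).
Titrant: 1x + 2y = 0.0130;  mass: 40.00x + 105.99y = 0.584
Solving, x = 7.96 × 10^-3 mol, y = 2.51 × 10^-3 mol
mass of NaOH = 7.96 × 10^-3 × 40.00 = 0.318 g
% NaOH = 0.318 / 0.584 × 100 = 54.5 %

54.5 %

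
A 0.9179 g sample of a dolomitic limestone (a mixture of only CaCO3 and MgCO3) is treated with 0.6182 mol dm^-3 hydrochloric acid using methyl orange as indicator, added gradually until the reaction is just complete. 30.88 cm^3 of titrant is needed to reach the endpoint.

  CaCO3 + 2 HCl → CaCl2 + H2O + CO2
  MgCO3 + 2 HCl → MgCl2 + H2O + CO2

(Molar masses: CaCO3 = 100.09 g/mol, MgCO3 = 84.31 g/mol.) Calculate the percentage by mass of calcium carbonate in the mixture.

n(HCl) = 0.03088 × 0.6182 = 0.01909 mol
Let x = n(CaCO3), y = n(MgCO3).
Titrant: 2x + 2y = 0.01909;  mass: 100.09x + 84.31y = 0.9179
Solving, x = 7.171 × 10^-3 mol, y = 2.374 × 10^-3 mol
mass of CaCO3 = 7.171 × 10^-3 × 100.09 = 0.7178 g
% CaCO3 = 0.7178 / 0.9179 × 100 = 78.20 %

78.20 %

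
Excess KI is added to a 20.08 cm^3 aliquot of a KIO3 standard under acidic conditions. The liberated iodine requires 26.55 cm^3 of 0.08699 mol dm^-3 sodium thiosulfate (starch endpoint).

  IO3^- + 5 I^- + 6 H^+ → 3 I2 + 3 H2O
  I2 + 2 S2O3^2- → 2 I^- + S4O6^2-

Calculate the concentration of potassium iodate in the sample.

0.01917 mol/L

n(S2O3^2-) = 0.02655 × 0.08699 = 2.310 × 10^-3 mol
n(I2) = n(S2O3^2-)/2 = 1.155 × 10^-3 mol
From the 1:3 ratio, n(IO3^-) in the aliquot = 1/3 × 1.155 × 10^-3 = 3.849 × 10^-4 mol
[IO3^-] = 3.849 × 10^-4 / 0.02008 = 0.01917 mol/L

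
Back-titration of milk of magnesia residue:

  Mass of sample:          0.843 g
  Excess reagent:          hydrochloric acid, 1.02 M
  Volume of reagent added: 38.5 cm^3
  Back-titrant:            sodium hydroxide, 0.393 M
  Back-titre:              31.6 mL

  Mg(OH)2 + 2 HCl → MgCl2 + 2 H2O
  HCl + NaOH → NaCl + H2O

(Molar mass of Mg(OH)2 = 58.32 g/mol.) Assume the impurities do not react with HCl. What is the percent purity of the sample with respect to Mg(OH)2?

92.9 %

n(HCl) added = 0.0385 × 1.02 = 0.0393 mol
n(NaOH) used in back-titration = 0.0316 × 0.393 = 0.0124 mol
n(HCl) left over = 0.0124 mol (1:1 ratio)
n(HCl) consumed by analyte = 0.0393 − 0.0124 = 0.0269 mol
From the 1:2 ratio, n(Mg(OH)2) = 1/2 × 0.0269 = 0.0134 mol
mass of Mg(OH)2 = 0.0134 × 58.32 = 0.783 g
% Mg(OH)2 = 0.783 / 0.843 × 100 = 92.9 %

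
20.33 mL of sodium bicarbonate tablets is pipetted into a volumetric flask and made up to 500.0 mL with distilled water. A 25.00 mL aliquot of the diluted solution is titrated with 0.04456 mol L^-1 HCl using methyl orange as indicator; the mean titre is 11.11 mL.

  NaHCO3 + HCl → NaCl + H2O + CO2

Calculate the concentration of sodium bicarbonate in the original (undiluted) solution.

n(HCl) = 0.01111 × 0.04456 = 4.951 × 10^-4 mol
n(NaHCO3) in the aliquot = 4.951 × 10^-4 mol (1:1 ratio)
[NaHCO3]_dilute = 4.951 × 10^-4 / 0.02500 = 0.01980 mol/L
Dilution factor = 500.0 / 20.33 = 24.59
[NaHCO3]_stock = 0.01980 × 24.59 = 0.4870 mol/L

0.4870 mol/L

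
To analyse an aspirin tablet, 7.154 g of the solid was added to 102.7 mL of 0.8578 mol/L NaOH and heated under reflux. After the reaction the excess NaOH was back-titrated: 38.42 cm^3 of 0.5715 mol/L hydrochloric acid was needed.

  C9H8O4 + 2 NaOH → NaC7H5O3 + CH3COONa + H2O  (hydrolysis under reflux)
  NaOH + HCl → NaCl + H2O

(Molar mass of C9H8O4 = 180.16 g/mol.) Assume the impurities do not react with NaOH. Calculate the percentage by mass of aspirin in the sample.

83.28 %

n(NaOH) added = 0.1027 × 0.8578 = 0.08810 mol
n(HCl) used in back-titration = 0.03842 × 0.5715 = 0.02196 mol
n(NaOH) left over = 0.02196 mol (1:1 ratio)
n(NaOH) consumed by analyte = 0.08810 − 0.02196 = 0.06614 mol
From the 1:2 ratio, n(C9H8O4) = 1/2 × 0.06614 = 0.03307 mol
mass of C9H8O4 = 0.03307 × 180.16 = 5.958 g
% C9H8O4 = 5.958 / 7.154 × 100 = 83.28 %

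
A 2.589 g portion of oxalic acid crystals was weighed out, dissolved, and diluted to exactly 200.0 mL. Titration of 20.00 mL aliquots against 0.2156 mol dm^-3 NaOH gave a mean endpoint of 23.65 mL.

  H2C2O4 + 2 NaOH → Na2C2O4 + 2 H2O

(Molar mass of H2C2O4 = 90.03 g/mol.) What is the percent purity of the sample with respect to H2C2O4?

88.66 %

n(NaOH) per titration = 0.02365 × 0.2156 = 5.099 × 10^-3 mol
From the 1:2 ratio, n(H2C2O4) in each aliquot = 1/2 × 5.099 × 10^-3 = 2.549 × 10^-3 mol
n(H2C2O4) in the whole flask = 2.549 × 10^-3 × 200.0/20.00 = 0.02549 mol
mass of H2C2O4 = 0.02549 × 90.03 = 2.295 g
% H2C2O4 = 2.295 / 2.589 × 100 = 88.66 %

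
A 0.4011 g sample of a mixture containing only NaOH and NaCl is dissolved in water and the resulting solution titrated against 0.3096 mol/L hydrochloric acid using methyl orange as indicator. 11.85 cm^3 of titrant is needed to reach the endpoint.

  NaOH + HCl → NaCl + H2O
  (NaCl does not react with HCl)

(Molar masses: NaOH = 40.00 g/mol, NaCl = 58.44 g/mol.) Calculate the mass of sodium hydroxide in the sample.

0.1468 g

n(HCl) = 0.01185 × 0.3096 = 3.669 × 10^-3 mol
Let x = n(NaOH), y = n(NaCl).
Titrant: 1x = 3.669 × 10^-3;  mass: 40.00x + 58.44y = 0.4011
Solving, x = 3.669 × 10^-3 mol, y = 4.352 × 10^-3 mol
mass of NaOH = 3.669 × 10^-3 × 40.00 = 0.1468 g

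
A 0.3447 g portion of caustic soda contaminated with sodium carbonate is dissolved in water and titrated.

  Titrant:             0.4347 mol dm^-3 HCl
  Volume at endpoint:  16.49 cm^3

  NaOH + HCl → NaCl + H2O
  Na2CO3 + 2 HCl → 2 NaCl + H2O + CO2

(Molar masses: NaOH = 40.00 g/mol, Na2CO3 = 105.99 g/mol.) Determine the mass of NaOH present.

0.1083 g

n(HCl) = 0.01649 × 0.4347 = 7.168 × 10^-3 mol
Let x = n(NaOH), y = n(Na2CO3).
Titrant: 1x + 2y = 7.168 × 10^-3;  mass: 40.00x + 105.99y = 0.3447
Solving, x = 2.707 × 10^-3 mol, y = 2.231 × 10^-3 mol
mass of NaOH = 2.707 × 10^-3 × 40.00 = 0.1083 g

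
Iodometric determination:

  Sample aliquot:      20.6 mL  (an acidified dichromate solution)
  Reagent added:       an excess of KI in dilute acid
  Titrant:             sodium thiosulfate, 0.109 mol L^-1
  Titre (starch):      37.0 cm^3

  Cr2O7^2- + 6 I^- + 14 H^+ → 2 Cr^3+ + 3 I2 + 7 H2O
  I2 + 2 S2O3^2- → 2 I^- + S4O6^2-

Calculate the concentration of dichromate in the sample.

n(S2O3^2-) = 0.0370 × 0.109 = 4.03 × 10^-3 mol
n(I2) = n(S2O3^2-)/2 = 2.02 × 10^-3 mol
From the 1:3 ratio, n(Cr2O7^2-) in the aliquot = 1/3 × 2.02 × 10^-3 = 6.72 × 10^-4 mol
[Cr2O7^2-] = 6.72 × 10^-4 / 0.0206 = 0.0326 mol/L

0.0326 mol/L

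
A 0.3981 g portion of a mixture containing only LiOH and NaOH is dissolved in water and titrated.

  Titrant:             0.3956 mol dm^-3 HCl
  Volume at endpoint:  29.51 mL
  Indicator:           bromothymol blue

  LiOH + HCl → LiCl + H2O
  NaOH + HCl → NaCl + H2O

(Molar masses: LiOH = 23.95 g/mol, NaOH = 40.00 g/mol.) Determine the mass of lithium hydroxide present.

n(HCl) = 0.02951 × 0.3956 = 0.01167 mol
Let x = n(LiOH), y = n(NaOH).
Titrant: 1x + 1y = 0.01167;  mass: 23.95x + 40.00y = 0.3981
Solving, x = 4.291 × 10^-3 mol, y = 7.383 × 10^-3 mol
mass of LiOH = 4.291 × 10^-3 × 23.95 = 0.1028 g

0.1028 g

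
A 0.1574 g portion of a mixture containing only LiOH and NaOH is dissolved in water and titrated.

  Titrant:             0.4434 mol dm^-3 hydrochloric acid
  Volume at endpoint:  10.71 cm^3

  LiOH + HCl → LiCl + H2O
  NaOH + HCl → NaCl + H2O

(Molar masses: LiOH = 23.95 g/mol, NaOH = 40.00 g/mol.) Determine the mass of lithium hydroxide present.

0.04858 g

n(HCl) = 0.01071 × 0.4434 = 4.749 × 10^-3 mol
Let x = n(LiOH), y = n(NaOH).
Titrant: 1x + 1y = 4.749 × 10^-3;  mass: 23.95x + 40.00y = 0.1574
Solving, x = 2.028 × 10^-3 mol, y = 2.721 × 10^-3 mol
mass of LiOH = 2.028 × 10^-3 × 23.95 = 0.04858 g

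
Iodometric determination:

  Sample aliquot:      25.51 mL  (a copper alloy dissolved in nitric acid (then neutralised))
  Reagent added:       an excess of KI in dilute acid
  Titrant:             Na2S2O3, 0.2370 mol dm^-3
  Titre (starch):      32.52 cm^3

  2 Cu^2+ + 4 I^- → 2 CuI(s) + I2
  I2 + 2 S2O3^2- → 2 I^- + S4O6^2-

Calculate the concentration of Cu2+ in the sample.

0.3021 mol/L

n(S2O3^2-) = 0.03252 × 0.2370 = 7.707 × 10^-3 mol
n(I2) = n(S2O3^2-)/2 = 3.854 × 10^-3 mol
From the 2:1 ratio, n(Cu2+) in the aliquot = 2/1 × 3.854 × 10^-3 = 7.707 × 10^-3 mol
[Cu2+] = 7.707 × 10^-3 / 0.02551 = 0.3021 mol/L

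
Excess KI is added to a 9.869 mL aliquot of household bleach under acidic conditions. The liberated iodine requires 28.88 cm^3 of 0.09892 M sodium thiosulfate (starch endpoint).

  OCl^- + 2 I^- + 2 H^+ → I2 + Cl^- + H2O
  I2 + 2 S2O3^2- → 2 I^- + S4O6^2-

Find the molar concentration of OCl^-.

n(S2O3^2-) = 0.02888 × 0.09892 = 2.857 × 10^-3 mol
n(I2) = n(S2O3^2-)/2 = 1.428 × 10^-3 mol
n(OCl^-) in the aliquot = 1.428 × 10^-3 mol (1:1 ratio)
[OCl^-] = 1.428 × 10^-3 / 0.009869 = 0.1447 mol/L

0.1447 M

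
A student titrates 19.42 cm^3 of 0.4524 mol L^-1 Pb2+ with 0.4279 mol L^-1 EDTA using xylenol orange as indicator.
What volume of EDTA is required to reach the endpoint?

Pb^2+ + EDTA^4- → [Pb(EDTA)]^2-
n(Pb2+) = 0.01942 L × 0.4524 mol/L = 8.786 × 10^-3 mol
n(EDTA) = 8.786 × 10^-3 mol (1:1 stoichiometry)
V(EDTA) = 8.786 × 10^-3 mol / 0.4279 mol/L = 0.02053 L = 20.53 mL

20.53 mL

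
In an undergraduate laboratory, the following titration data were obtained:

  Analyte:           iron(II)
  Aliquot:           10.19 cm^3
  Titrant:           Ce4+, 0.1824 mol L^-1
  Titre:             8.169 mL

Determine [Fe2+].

0.1462 mol/L

Ce^4+ + Fe^2+ → Ce^3+ + Fe^3+
n(Ce4+) = 0.008169 L × 0.1824 mol/L = 1.490 × 10^-3 mol
n(Fe2+) = 1.490 × 10^-3 mol (1:1 mole ratio)
[Fe2+] = 1.490 × 10^-3 mol / 0.01019 L = 0.1462 mol/L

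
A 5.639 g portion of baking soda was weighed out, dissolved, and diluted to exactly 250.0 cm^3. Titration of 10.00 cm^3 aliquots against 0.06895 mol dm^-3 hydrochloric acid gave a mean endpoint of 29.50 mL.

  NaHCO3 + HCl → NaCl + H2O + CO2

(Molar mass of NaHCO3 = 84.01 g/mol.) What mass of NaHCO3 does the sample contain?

n(HCl) per titration = 0.02950 × 0.06895 = 2.034 × 10^-3 mol
n(NaHCO3) in each aliquot = 2.034 × 10^-3 mol (1:1 ratio)
n(NaHCO3) in the whole flask = 2.034 × 10^-3 × 250.0/10.00 = 0.05085 mol
mass of NaHCO3 = 0.05085 × 84.01 = 4.272 g

4.272 g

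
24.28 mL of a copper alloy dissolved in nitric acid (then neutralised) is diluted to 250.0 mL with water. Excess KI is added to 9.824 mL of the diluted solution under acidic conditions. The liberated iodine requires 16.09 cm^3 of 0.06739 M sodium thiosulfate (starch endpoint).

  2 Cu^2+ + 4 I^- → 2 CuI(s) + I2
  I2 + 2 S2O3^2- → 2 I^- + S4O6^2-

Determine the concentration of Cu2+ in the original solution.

1.136 M

n(S2O3^2-) = 0.01609 × 0.06739 = 1.084 × 10^-3 mol
n(I2) = n(S2O3^2-)/2 = 5.422 × 10^-4 mol
From the 2:1 ratio, n(Cu2+) in the aliquot = 2/1 × 5.422 × 10^-4 = 1.084 × 10^-3 mol
[Cu2+]_dilute = 1.084 × 10^-3 / 0.009824 = 0.1104 mol/L
[Cu2+]_original = 0.1104 × 250.0/24.28 = 1.136 mol/L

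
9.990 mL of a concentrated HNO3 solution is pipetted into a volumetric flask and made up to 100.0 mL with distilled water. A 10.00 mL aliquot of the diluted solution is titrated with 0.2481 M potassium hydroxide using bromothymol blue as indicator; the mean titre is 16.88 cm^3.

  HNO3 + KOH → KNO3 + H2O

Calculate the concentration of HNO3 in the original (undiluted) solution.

n(KOH) = 0.01688 × 0.2481 = 4.188 × 10^-3 mol
n(HNO3) in the aliquot = 4.188 × 10^-3 mol (1:1 ratio)
[HNO3]_dilute = 4.188 × 10^-3 / 0.01000 = 0.4188 mol/L
Dilution factor = 100.0 / 9.990 = 10.01
[HNO3]_stock = 0.4188 × 10.01 = 4.192 mol/L

4.192 M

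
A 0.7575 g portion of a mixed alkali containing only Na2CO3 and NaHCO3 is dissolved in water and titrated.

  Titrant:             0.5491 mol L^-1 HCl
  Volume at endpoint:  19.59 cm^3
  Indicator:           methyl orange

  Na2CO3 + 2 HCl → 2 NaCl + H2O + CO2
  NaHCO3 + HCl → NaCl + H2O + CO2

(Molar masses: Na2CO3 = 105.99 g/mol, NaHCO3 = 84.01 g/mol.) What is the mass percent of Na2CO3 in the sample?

n(HCl) = 0.01959 × 0.5491 = 0.01076 mol
Let x = n(Na2CO3), y = n(NaHCO3).
Titrant: 2x + 1y = 0.01076;  mass: 105.99x + 84.01y = 0.7575
Solving, x = 2.357 × 10^-3 mol, y = 6.044 × 10^-3 mol
mass of Na2CO3 = 2.357 × 10^-3 × 105.99 = 0.2498 g
% Na2CO3 = 0.2498 / 0.7575 × 100 = 32.97 %

32.97 %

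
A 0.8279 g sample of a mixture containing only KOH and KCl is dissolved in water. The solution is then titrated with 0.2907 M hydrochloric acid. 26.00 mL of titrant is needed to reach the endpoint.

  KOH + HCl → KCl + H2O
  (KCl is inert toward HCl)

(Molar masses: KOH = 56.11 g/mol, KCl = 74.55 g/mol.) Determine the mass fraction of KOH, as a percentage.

51.22 %

n(HCl) = 0.02600 × 0.2907 = 7.558 × 10^-3 mol
Let x = n(KOH), y = n(KCl).
Titrant: 1x = 7.558 × 10^-3;  mass: 56.11x + 74.55y = 0.8279
Solving, x = 7.558 × 10^-3 mol, y = 5.417 × 10^-3 mol
mass of KOH = 7.558 × 10^-3 × 56.11 = 0.4241 g
% KOH = 0.4241 / 0.8279 × 100 = 51.22 %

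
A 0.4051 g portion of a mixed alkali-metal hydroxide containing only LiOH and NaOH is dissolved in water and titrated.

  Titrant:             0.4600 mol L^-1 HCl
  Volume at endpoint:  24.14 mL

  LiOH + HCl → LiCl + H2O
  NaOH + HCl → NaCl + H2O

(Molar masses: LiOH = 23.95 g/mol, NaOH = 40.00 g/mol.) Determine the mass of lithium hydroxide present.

0.05831 g

n(HCl) = 0.02414 × 0.4600 = 0.01110 mol
Let x = n(LiOH), y = n(NaOH).
Titrant: 1x + 1y = 0.01110;  mass: 23.95x + 40.00y = 0.4051
Solving, x = 2.435 × 10^-3 mol, y = 8.670 × 10^-3 mol
mass of LiOH = 2.435 × 10^-3 × 23.95 = 0.05831 g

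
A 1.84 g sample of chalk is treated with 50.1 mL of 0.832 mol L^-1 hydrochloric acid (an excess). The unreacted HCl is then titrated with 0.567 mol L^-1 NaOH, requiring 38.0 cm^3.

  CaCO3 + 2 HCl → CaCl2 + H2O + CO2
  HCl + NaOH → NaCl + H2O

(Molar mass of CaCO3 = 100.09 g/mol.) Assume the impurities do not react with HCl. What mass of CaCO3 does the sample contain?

n(HCl) added = 0.0501 × 0.832 = 0.0417 mol
n(NaOH) used in back-titration = 0.0380 × 0.567 = 0.0215 mol
n(HCl) left over = 0.0215 mol (1:1 ratio)
n(HCl) consumed by analyte = 0.0417 − 0.0215 = 0.0201 mol
From the 1:2 ratio, n(CaCO3) = 1/2 × 0.0201 = 0.0101 mol
mass of CaCO3 = 0.0101 × 100.09 = 1.01 g

1.01 g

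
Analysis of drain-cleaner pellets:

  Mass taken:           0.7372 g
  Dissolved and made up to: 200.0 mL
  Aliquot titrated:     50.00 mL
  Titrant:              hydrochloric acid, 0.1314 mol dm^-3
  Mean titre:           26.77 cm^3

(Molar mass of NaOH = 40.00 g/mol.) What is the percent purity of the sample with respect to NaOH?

76.34 %

NaOH + HCl → NaCl + H2O
n(HCl) per titration = 0.02677 × 0.1314 = 3.518 × 10^-3 mol
n(NaOH) in each aliquot = 3.518 × 10^-3 mol (1:1 ratio)
n(NaOH) in the whole flask = 3.518 × 10^-3 × 200.0/50.00 = 0.01407 mol
mass of NaOH = 0.01407 × 40.00 = 0.5628 g
% NaOH = 0.5628 / 0.7372 × 100 = 76.34 %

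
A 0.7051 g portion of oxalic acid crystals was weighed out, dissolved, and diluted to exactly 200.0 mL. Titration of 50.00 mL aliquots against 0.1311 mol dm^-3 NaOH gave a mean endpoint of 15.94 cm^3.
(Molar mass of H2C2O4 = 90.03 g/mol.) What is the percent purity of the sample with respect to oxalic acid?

53.37 %

H2C2O4 + 2 NaOH → Na2C2O4 + 2 H2O
n(NaOH) per titration = 0.01594 × 0.1311 = 2.090 × 10^-3 mol
From the 1:2 ratio, n(H2C2O4) in each aliquot = 1/2 × 2.090 × 10^-3 = 1.045 × 10^-3 mol
n(H2C2O4) in the whole flask = 1.045 × 10^-3 × 200.0/50.00 = 4.179 × 10^-3 mol
mass of H2C2O4 = 4.179 × 10^-3 × 90.03 = 0.3763 g
% H2C2O4 = 0.3763 / 0.7051 × 100 = 53.37 %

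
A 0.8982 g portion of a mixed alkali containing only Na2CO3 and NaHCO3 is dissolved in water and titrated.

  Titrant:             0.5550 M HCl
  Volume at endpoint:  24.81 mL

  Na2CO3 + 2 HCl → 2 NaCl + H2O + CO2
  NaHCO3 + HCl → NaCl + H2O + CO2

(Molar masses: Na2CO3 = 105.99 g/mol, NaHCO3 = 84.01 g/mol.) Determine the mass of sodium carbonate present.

0.4418 g

n(HCl) = 0.02481 × 0.5550 = 0.01377 mol
Let x = n(Na2CO3), y = n(NaHCO3).
Titrant: 2x + 1y = 0.01377;  mass: 105.99x + 84.01y = 0.8982
Solving, x = 4.169 × 10^-3 mol, y = 5.432 × 10^-3 mol
mass of Na2CO3 = 4.169 × 10^-3 × 105.99 = 0.4418 g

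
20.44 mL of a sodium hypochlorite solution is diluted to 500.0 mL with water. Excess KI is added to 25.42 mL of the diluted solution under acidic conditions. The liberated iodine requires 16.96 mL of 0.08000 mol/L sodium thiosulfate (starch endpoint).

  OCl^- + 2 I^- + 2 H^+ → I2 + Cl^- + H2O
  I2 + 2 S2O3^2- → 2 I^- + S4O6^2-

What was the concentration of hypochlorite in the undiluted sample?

n(S2O3^2-) = 0.01696 × 0.08000 = 1.357 × 10^-3 mol
n(I2) = n(S2O3^2-)/2 = 6.784 × 10^-4 mol
n(OCl^-) in the aliquot = 6.784 × 10^-4 mol (1:1 ratio)
[OCl^-]_dilute = 6.784 × 10^-4 / 0.02542 = 0.02669 mol/L
[OCl^-]_original = 0.02669 × 500.0/20.44 = 0.6528 mol/L

0.6528 mol/L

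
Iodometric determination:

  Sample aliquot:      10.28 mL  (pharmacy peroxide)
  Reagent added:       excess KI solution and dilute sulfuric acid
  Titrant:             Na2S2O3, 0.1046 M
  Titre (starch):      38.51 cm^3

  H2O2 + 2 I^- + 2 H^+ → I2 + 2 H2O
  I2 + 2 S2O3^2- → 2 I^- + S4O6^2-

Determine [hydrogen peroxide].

n(S2O3^2-) = 0.03851 × 0.1046 = 4.028 × 10^-3 mol
n(I2) = n(S2O3^2-)/2 = 2.014 × 10^-3 mol
n(H2O2) in the aliquot = 2.014 × 10^-3 mol (1:1 ratio)
[H2O2] = 2.014 × 10^-3 / 0.01028 = 0.1959 mol/L

0.1959 M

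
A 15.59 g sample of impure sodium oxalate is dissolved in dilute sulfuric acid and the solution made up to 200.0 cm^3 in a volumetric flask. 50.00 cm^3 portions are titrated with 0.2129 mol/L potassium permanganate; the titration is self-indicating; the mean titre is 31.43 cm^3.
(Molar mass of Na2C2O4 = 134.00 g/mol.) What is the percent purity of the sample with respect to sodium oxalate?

2 MnO4^- + 5 C2O4^2- + 16 H^+ → 2 Mn^2+ + 10 CO2 + 8 H2O
n(KMnO4) per titration = 0.03143 × 0.2129 = 6.691 × 10^-3 mol
From the 5:2 ratio, n(Na2C2O4) in each aliquot = 5/2 × 6.691 × 10^-3 = 0.01673 mol
n(Na2C2O4) in the whole flask = 0.01673 × 200.0/50.00 = 0.06691 mol
mass of Na2C2O4 = 0.06691 × 134.00 = 8.967 g
% Na2C2O4 = 8.967 / 15.59 × 100 = 57.51 %

57.51 %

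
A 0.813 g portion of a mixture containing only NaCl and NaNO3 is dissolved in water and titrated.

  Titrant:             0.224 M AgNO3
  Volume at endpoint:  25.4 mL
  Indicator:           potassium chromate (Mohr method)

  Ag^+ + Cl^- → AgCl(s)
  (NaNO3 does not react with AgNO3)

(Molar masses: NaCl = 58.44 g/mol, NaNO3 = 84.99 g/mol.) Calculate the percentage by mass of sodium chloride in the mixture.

40.9 %

n(AgNO3) = 0.0254 × 0.224 = 5.69 × 10^-3 mol
Let x = n(NaCl), y = n(NaNO3).
Titrant: 1x = 5.69 × 10^-3;  mass: 58.44x + 84.99y = 0.813
Solving, x = 5.69 × 10^-3 mol, y = 5.65 × 10^-3 mol
mass of NaCl = 5.69 × 10^-3 × 58.44 = 0.333 g
% NaCl = 0.333 / 0.813 × 100 = 40.9 %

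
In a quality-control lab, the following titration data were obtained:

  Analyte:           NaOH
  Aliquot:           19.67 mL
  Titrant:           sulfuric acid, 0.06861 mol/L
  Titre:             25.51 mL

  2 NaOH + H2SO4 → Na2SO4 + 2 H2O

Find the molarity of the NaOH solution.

n(H2SO4) = 0.02551 L × 0.06861 mol/L = 1.750 × 10^-3 mol
From the 2:1 mole ratio, n(NaOH) = 2/1 × 1.750 × 10^-3 = 3.500 × 10^-3 mol
[NaOH] = 3.500 × 10^-3 mol / 0.01967 L = 0.1780 mol/L

0.1780 mol/L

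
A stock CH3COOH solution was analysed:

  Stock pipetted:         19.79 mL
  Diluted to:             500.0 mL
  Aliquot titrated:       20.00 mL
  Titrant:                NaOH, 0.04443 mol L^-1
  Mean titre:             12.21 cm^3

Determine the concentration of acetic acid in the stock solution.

0.6853 mol/L

CH3COOH + NaOH → CH3COONa + H2O
n(NaOH) = 0.01221 × 0.04443 = 5.425 × 10^-4 mol
n(CH3COOH) in the aliquot = 5.425 × 10^-4 mol (1:1 ratio)
[CH3COOH]_dilute = 5.425 × 10^-4 / 0.02000 = 0.02712 mol/L
Dilution factor = 500.0 / 19.79 = 25.27
[CH3COOH]_stock = 0.02712 × 25.27 = 0.6853 mol/L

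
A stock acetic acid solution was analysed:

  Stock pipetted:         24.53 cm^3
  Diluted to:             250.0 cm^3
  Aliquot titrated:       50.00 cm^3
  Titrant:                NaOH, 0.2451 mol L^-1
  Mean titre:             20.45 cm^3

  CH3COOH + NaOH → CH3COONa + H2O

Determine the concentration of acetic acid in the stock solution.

n(NaOH) = 0.02045 × 0.2451 = 5.012 × 10^-3 mol
n(CH3COOH) in the aliquot = 5.012 × 10^-3 mol (1:1 ratio)
[CH3COOH]_dilute = 5.012 × 10^-3 / 0.05000 = 0.1002 mol/L
Dilution factor = 250.0 / 24.53 = 10.19
[CH3COOH]_stock = 0.1002 × 10.19 = 1.022 mol/L

1.022 mol/L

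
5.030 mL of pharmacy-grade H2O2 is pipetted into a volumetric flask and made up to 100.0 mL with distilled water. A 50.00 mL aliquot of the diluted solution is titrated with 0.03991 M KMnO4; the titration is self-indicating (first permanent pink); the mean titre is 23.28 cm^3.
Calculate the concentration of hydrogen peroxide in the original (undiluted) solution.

0.9236 M

2 MnO4^- + 5 H2O2 + 6 H^+ → 2 Mn^2+ + 5 O2 + 8 H2O
n(KMnO4) = 0.02328 × 0.03991 = 9.291 × 10^-4 mol
From the 5:2 ratio, n(H2O2) in the aliquot = 5/2 × 9.291 × 10^-4 = 2.323 × 10^-3 mol
[H2O2]_dilute = 2.323 × 10^-3 / 0.05000 = 0.04646 mol/L
Dilution factor = 100.0 / 5.030 = 19.88
[H2O2]_stock = 0.04646 × 19.88 = 0.9236 mol/L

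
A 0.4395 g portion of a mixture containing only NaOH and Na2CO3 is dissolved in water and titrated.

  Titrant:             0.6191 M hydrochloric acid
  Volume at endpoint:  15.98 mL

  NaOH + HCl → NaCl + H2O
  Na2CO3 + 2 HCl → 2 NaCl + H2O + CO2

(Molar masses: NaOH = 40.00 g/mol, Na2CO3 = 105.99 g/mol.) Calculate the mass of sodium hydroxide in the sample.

n(HCl) = 0.01598 × 0.6191 = 9.893 × 10^-3 mol
Let x = n(NaOH), y = n(Na2CO3).
Titrant: 1x + 2y = 9.893 × 10^-3;  mass: 40.00x + 105.99y = 0.4395
Solving, x = 6.525 × 10^-3 mol, y = 1.684 × 10^-3 mol
mass of NaOH = 6.525 × 10^-3 × 40.00 = 0.2610 g

0.2610 g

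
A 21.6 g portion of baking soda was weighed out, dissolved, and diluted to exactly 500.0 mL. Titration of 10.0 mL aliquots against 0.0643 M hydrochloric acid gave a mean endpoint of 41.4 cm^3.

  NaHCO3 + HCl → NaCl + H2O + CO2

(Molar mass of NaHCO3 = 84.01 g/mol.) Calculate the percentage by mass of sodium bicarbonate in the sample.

51.8 %

n(HCl) per titration = 0.0414 × 0.0643 = 2.66 × 10^-3 mol
n(NaHCO3) in each aliquot = 2.66 × 10^-3 mol (1:1 ratio)
n(NaHCO3) in the whole flask = 2.66 × 10^-3 × 500.0/10.0 = 0.133 mol
mass of NaHCO3 = 0.133 × 84.01 = 11.2 g
% NaHCO3 = 11.2 / 21.6 × 100 = 51.8 %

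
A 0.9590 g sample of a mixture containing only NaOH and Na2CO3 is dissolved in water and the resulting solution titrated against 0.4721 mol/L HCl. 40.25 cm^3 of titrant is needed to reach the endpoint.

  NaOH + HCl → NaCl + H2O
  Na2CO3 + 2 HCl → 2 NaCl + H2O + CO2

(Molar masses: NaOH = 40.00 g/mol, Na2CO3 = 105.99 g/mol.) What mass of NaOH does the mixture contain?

n(HCl) = 0.04025 × 0.4721 = 0.01900 mol
Let x = n(NaOH), y = n(Na2CO3).
Titrant: 1x + 2y = 0.01900;  mass: 40.00x + 105.99y = 0.9590
Solving, x = 3.695 × 10^-3 mol, y = 7.654 × 10^-3 mol
mass of NaOH = 3.695 × 10^-3 × 40.00 = 0.1478 g

0.1478 g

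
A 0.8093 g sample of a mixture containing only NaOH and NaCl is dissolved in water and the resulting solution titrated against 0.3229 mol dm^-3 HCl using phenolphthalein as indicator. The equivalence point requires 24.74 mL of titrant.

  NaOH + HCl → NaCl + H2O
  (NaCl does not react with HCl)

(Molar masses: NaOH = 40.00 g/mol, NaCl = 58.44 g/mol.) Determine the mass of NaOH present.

n(HCl) = 0.02474 × 0.3229 = 7.989 × 10^-3 mol
Let x = n(NaOH), y = n(NaCl).
Titrant: 1x = 7.989 × 10^-3;  mass: 40.00x + 58.44y = 0.8093
Solving, x = 7.989 × 10^-3 mol, y = 8.381 × 10^-3 mol
mass of NaOH = 7.989 × 10^-3 × 40.00 = 0.3195 g

0.3195 g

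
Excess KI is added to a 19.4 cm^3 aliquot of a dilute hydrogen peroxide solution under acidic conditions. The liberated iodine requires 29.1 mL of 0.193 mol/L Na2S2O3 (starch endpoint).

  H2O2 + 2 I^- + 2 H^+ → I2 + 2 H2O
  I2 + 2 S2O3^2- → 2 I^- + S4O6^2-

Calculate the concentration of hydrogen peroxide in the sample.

n(S2O3^2-) = 0.0291 × 0.193 = 5.62 × 10^-3 mol
n(I2) = n(S2O3^2-)/2 = 2.81 × 10^-3 mol
n(H2O2) in the aliquot = 2.81 × 10^-3 mol (1:1 ratio)
[H2O2] = 2.81 × 10^-3 / 0.0194 = 0.145 mol/L

0.145 mol/L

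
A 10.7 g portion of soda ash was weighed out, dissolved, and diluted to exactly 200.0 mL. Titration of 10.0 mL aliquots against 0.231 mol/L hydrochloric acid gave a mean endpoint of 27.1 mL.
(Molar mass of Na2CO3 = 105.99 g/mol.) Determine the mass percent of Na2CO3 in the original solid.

Na2CO3 + 2 HCl → 2 NaCl + H2O + CO2
n(HCl) per titration = 0.0271 × 0.231 = 6.26 × 10^-3 mol
From the 1:2 ratio, n(Na2CO3) in each aliquot = 1/2 × 6.26 × 10^-3 = 3.13 × 10^-3 mol
n(Na2CO3) in the whole flask = 3.13 × 10^-3 × 200.0/10.0 = 0.0626 mol
mass of Na2CO3 = 0.0626 × 105.99 = 6.64 g
% Na2CO3 = 6.64 / 10.7 × 100 = 62.0 %

62.0 %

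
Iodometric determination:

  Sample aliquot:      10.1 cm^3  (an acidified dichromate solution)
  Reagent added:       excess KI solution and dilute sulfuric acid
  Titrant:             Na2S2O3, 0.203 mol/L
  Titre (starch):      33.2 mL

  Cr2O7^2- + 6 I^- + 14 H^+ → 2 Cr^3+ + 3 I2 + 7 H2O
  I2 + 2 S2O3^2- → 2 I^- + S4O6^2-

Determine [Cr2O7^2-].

n(S2O3^2-) = 0.0332 × 0.203 = 6.74 × 10^-3 mol
n(I2) = n(S2O3^2-)/2 = 3.37 × 10^-3 mol
From the 1:3 ratio, n(Cr2O7^2-) in the aliquot = 1/3 × 3.37 × 10^-3 = 1.12 × 10^-3 mol
[Cr2O7^2-] = 1.12 × 10^-3 / 0.0101 = 0.111 mol/L

0.111 mol/L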